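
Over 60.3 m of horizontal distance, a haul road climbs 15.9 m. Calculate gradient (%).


Formula: Gradient = rise / run * 100
Gradient = 15.9 / 60.3 * 100 = 26.4%

26.4


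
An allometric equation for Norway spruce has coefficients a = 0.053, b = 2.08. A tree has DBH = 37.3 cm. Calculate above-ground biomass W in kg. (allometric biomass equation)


Formula: W = a * DBH^b  (allometric power law)
DBH^b = 37.3^2.08 = 1858.4649
W = 0.053 * 1858.4649 = 98.5 kg

98.5


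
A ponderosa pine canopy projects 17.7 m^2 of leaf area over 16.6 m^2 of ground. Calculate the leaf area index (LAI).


Formula: LAI = total leaf area / ground area  (dimensionless)
LAI = 17.7 m^2 / 16.6 m^2
LAI = 1.07

1.07


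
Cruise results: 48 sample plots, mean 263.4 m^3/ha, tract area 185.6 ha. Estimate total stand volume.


Formula: Total Volume = Mean Volume per ha * Total Area
Total Volume = 263.4 m^3/ha * 185.6 ha
Total Volume = 48887 m^3

48887


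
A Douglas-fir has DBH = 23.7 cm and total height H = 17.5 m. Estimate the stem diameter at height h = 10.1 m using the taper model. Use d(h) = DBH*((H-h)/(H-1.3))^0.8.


Taper: d(h) = DBH * ((H - h) / (H - 1.3))^0.8
Numerator = H - h = 17.5 - 10.1 = 7.4 m
Denominator = H - 1.3 = 17.5 - 1.3 = 16.2 m
Ratio = 7.4 / 16.2 = 0.45679
d = 23.7 * 0.45679^0.8 = 12.7 cm

12.7


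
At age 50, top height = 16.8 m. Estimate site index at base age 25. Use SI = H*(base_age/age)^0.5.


Formula: SI = H_dom * (base_age / age)^0.5
Age ratio = 25 / 50 = 0.5
sqrt(age_ratio) = 0.70711
SI = 16.8 * 0.70711 = 11.9 m

11.9


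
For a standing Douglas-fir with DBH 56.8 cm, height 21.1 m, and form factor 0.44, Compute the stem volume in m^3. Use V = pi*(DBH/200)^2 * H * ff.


Formula: V = pi * (DBH/200)^2 * H * ff
Radius = DBH/200 = 56.8/200 = 0.284 m
Radius^2 = 0.284^2 = 0.080656 m^2
V = pi * 0.080656 * 21.1 * 0.44
V = 2.352 m^3

2.352


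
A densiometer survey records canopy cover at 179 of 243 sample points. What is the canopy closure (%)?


Formula: Canopy closure = covered points / total points * 100
Closure = 179 / 243 * 100
Closure = 0.7366 * 100 = 73.7%

73.7


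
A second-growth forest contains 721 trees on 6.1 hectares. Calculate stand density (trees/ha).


Formula: Stand Density = N_trees / Area_ha
Density = 721 trees / 6.1 ha
Density = 118 trees/ha

118


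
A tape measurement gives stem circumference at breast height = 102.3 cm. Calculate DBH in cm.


Formula: DBH = C / pi
DBH = 102.3 / pi
pi = 3.14159...
DBH = 32.6 cm

32.6


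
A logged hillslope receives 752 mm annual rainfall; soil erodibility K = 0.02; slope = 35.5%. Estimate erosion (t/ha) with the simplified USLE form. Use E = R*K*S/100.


Formula: E = R * K * S / 100  (simplified USLE)
R * K = 752 * 0.02 = 15.04
E = 15.04 * 35.5 / 100 = 5.34 t/ha

5.34


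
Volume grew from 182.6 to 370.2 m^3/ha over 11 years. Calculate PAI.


Formula: PAI = (V_T2 - V_T1) / (T2 - T1)
Volume increment = 370.2 - 182.6 = 187.6 m^3/ha
PAI = 187.6 / 11 = 17.05 m^3/ha/year

17.05


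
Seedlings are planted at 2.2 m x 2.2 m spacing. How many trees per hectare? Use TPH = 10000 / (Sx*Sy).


Formula: TPH = 10000 m^2/ha / (spacing_x * spacing_y)
Area per tree = 2.2 m * 2.2 m = 4.84 m^2
TPH = 10000 / 4.84 = 2066 trees/ha

2066


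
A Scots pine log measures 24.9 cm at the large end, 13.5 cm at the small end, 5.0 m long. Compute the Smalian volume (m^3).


Smalian: V = (A1 + A2)/2 * L,  A = pi*(D/200)^2
A1 = pi*(24.9/200)^2 = 0.048695 m^2
A2 = pi*(13.5/200)^2 = 0.014314 m^2
V = (0.048695+0.014314)/2*5.0 = 0.1575 m^3

0.1575


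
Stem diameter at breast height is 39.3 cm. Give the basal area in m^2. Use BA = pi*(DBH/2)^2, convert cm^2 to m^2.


Formula: BA = pi * (DBH/2)^2 / 10000  (cm^2 to m^2)
Radius = DBH/2 = 39.3/2 = 19.65 cm
BA = pi * 19.65^2 / 10000
   = 1213.0396 cm^2 / 10000
   = 0.1213 m^2

0.1213


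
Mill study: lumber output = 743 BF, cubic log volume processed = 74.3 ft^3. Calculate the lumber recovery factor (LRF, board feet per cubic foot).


Formula: LRF = Lumber Output (BF) / Log Input (ft^3)
LRF = 743 BF / 74.3 ft^3
LRF = 10.0 BF/ft^3

10.0


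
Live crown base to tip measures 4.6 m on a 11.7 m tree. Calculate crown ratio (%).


Formula: Crown Ratio = (Crown Length / Total Height) * 100
CR = (4.6 m / 11.7 m) * 100
CR = 0.3932 * 100 = 39.3%

39.3


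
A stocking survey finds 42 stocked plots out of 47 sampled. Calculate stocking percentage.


Formula: Stocking % = stocked plots / total plots * 100
Stocking = 42 / 47 * 100
Stocking = 0.8936 * 100 = 89.4%

89.4


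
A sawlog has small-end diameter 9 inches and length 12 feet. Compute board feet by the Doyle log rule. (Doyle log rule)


Doyle: BF = (D - 4)^2 * L / 16
Adjusted diameter = 9 - 4 = 5 in
(D-4)^2 = 5^2 = 25
BF = 25 * 12 / 16 = 19 BF

19


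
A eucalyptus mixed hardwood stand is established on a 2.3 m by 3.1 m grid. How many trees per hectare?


Formula: TPH = 10000 m^2/ha / (spacing_x * spacing_y)
Area per tree = 2.3 m * 3.1 m = 7.13 m^2
TPH = 10000 / 7.13 = 1403 trees/ha

1403


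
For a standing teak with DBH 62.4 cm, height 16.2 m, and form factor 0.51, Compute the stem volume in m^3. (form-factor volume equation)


Formula: V = pi * (DBH/200)^2 * H * ff
Radius = DBH/200 = 62.4/200 = 0.312 m
Radius^2 = 0.312^2 = 0.097344 m^2
V = pi * 0.097344 * 16.2 * 0.51
V = 2.527 m^3

2.527


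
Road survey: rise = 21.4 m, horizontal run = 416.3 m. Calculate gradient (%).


Formula: Gradient = rise / run * 100
Gradient = 21.4 / 416.3 * 100 = 5.1%

5.1


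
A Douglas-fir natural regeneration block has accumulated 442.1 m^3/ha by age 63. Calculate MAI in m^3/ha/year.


Formula: MAI = Total Volume / Stand Age
MAI = 442.1 m^3/ha / 63 years
MAI = 7.02 m^3/ha/year

7.02


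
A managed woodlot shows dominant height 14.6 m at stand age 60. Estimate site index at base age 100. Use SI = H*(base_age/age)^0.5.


Formula: SI = H_dom * (base_age / age)^0.5
Age ratio = 100 / 60 = 1.66667
sqrt(age_ratio) = 1.29099
SI = 14.6 * 1.29099 = 18.8 m

18.8


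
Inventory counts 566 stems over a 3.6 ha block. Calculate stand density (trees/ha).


Formula: Stand Density = N_trees / Area_ha
Density = 566 trees / 3.6 ha
Density = 157 trees/ha

157


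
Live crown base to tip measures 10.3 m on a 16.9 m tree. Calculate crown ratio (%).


Formula: Crown Ratio = (Crown Length / Total Height) * 100
CR = (10.3 m / 16.9 m) * 100
CR = 0.6095 * 100 = 60.9%

60.9


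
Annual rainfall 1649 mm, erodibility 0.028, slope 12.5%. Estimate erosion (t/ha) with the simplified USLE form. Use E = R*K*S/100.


Formula: E = R * K * S / 100  (simplified USLE)
R * K = 1649 * 0.028 = 46.172
E = 46.172 * 12.5 / 100 = 5.77 t/ha

5.77


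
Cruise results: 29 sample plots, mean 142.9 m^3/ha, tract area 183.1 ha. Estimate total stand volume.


Formula: Total Volume = Mean Volume per ha * Total Area
Total Volume = 142.9 m^3/ha * 183.1 ha
Total Volume = 26165 m^3

26165


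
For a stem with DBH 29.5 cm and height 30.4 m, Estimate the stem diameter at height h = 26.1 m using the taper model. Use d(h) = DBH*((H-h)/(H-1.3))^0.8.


Taper: d(h) = DBH * ((H - h) / (H - 1.3))^0.8
Numerator = H - h = 30.4 - 26.1 = 4.3 m
Denominator = H - 1.3 = 30.4 - 1.3 = 29.1 m
Ratio = 4.3 / 29.1 = 0.14777
d = 29.5 * 0.14777^0.8 = 6.4 cm

6.4


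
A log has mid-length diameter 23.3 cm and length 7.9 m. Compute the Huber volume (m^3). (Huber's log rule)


Huber: V = Am * L,  Am = pi*(Dm/200)^2
Am = pi*(23.3/200)^2 = 0.042638 m^2
V = 0.042638*7.9 = 0.3368 m^3

0.3368


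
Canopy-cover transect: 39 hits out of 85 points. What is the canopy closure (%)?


Formula: Canopy closure = covered points / total points * 100
Closure = 39 / 85 * 100
Closure = 0.4588 * 100 = 45.9%

45.9


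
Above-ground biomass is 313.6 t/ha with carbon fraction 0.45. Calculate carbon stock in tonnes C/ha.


Formula: Carbon Stock = Biomass * Carbon Fraction
C = 313.6 t/ha * 0.45
C = 141.1 t C/ha

141.1


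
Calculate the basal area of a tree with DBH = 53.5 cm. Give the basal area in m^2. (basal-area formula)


Formula: BA = pi * (DBH/2)^2 / 10000  (cm^2 to m^2)
Radius = DBH/2 = 53.5/2 = 26.75 cm
BA = pi * 26.75^2 / 10000
   = 2248.0059 cm^2 / 10000
   = 0.2248 m^2

0.2248


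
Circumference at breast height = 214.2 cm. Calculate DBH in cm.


Formula: DBH = C / pi
DBH = 214.2 / pi
pi = 3.14159...
DBH = 68.2 cm

68.2


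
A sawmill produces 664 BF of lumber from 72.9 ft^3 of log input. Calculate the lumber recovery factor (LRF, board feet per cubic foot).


Formula: LRF = Lumber Output (BF) / Log Input (ft^3)
LRF = 664 BF / 72.9 ft^3
LRF = 9.11 BF/ft^3

9.11


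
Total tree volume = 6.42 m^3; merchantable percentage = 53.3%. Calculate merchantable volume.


Formula: MV = V_total * (merchantable_pct / 100)
Merchantable fraction = 53.3% / 100 = 0.533
MV = 6.42 m^3 * 0.533 = 3.422 m^3

3.422


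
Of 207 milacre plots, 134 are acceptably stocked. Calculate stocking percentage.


Formula: Stocking % = stocked plots / total plots * 100
Stocking = 134 / 207 * 100
Stocking = 0.6473 * 100 = 64.7%

64.7


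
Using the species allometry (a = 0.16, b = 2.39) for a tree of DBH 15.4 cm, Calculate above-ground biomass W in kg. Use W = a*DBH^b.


Formula: W = a * DBH^b  (allometric power law)
DBH^b = 15.4^2.39 = 688.9291
W = 0.16 * 688.9291 = 110.2 kg

110.2


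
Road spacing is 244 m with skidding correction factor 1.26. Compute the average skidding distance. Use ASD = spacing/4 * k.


Formula: ASD = (spacing / 4) * correction
Uncorrected distance = spacing / 4 = 244 / 4 = 61 m
ASD = 61 * 1.26 = 77 m

77


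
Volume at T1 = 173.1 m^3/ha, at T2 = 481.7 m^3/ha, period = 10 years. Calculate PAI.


Formula: PAI = (V_T2 - V_T1) / (T2 - T1)
Volume increment = 481.7 - 173.1 = 308.6 m^3/ha
PAI = 308.6 / 10 = 30.86 m^3/ha/year

30.86


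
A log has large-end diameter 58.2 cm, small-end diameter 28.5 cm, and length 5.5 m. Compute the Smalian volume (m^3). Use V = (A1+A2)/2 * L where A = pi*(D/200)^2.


Smalian: V = (A1 + A2)/2 * L,  A = pi*(D/200)^2
A1 = pi*(58.2/200)^2 = 0.266033 m^2
A2 = pi*(28.5/200)^2 = 0.063794 m^2
V = (0.266033+0.063794)/2*5.5 = 0.907 m^3

0.907


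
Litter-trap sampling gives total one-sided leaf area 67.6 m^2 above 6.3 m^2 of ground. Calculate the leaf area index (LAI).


Formula: LAI = total leaf area / ground area  (dimensionless)
LAI = 67.6 m^2 / 6.3 m^2
LAI = 10.73

10.73


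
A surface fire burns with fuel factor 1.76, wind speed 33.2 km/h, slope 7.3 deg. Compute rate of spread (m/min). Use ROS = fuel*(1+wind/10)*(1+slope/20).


Formula: ROS = fuel * (1 + wind/10) * (1 + slope/20)
Wind factor = 1 + 33.2/10 = 4.32
Slope factor = 1 + 7.3/20 = 1.365
ROS = 1.76 * 4.32 * 1.365 = 10.38 m/min

10.38


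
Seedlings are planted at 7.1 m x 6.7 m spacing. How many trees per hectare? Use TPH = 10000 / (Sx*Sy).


Formula: TPH = 10000 m^2/ha / (spacing_x * spacing_y)
Area per tree = 7.1 m * 6.7 m = 47.57 m^2
TPH = 10000 / 47.57 = 210 trees/ha

210


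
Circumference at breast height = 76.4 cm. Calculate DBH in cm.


Formula: DBH = C / pi
DBH = 76.4 / pi
pi = 3.14159...
DBH = 24.3 cm

24.3


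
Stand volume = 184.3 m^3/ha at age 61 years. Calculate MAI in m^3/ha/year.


Formula: MAI = Total Volume / Stand Age
MAI = 184.3 m^3/ha / 61 years
MAI = 3.02 m^3/ha/year

3.02


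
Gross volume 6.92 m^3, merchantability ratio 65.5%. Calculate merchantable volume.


Formula: MV = V_total * (merchantable_pct / 100)
Merchantable fraction = 65.5% / 100 = 0.655
MV = 6.92 m^3 * 0.655 = 4.533 m^3

4.533


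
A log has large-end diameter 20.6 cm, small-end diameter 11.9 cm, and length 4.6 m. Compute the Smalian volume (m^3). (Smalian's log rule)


Smalian: V = (A1 + A2)/2 * L,  A = pi*(D/200)^2
A1 = pi*(20.6/200)^2 = 0.033329 m^2
A2 = pi*(11.9/200)^2 = 0.011122 m^2
V = (0.033329+0.011122)/2*4.6 = 0.1022 m^3

0.1022


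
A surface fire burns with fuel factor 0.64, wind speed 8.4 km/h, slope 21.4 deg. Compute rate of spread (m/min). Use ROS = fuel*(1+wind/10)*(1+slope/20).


Formula: ROS = fuel * (1 + wind/10) * (1 + slope/20)
Wind factor = 1 + 8.4/10 = 1.84
Slope factor = 1 + 21.4/20 = 2.07
ROS = 0.64 * 1.84 * 2.07 = 2.44 m/min

2.44


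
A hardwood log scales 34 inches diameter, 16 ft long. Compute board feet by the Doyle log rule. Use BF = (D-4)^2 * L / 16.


Doyle: BF = (D - 4)^2 * L / 16
Adjusted diameter = 34 - 4 = 30 in
(D-4)^2 = 30^2 = 900
BF = 900 * 16 / 16 = 900 BF

900


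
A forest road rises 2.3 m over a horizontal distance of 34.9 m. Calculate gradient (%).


Formula: Gradient = rise / run * 100
Gradient = 2.3 / 34.9 * 100 = 6.6%

6.6


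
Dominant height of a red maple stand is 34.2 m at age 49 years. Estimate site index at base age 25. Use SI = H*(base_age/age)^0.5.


Formula: SI = H_dom * (base_age / age)^0.5
Age ratio = 25 / 49 = 0.5102
sqrt(age_ratio) = 0.71429
SI = 34.2 * 0.71429 = 24.4 m

24.4


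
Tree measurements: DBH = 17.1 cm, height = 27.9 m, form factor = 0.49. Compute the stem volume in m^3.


Formula: V = pi * (DBH/200)^2 * H * ff
Radius = DBH/200 = 17.1/200 = 0.0855 m
Radius^2 = 0.0855^2 = 0.00731025 m^2
V = pi * 0.00731025 * 27.9 * 0.49
V = 0.314 m^3

0.314


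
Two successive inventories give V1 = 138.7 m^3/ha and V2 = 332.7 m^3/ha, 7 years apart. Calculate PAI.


Formula: PAI = (V_T2 - V_T1) / (T2 - T1)
Volume increment = 332.7 - 138.7 = 194.0 m^3/ha
PAI = 194.0 / 7 = 27.71 m^3/ha/year

27.71


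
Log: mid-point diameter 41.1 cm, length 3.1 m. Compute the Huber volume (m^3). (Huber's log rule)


Huber: V = Am * L,  Am = pi*(Dm/200)^2
Am = pi*(41.1/200)^2 = 0.13267 m^2
V = 0.13267*3.1 = 0.4113 m^3

0.4113


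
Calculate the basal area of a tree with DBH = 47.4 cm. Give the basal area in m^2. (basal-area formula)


Formula: BA = pi * (DBH/2)^2 / 10000  (cm^2 to m^2)
Radius = DBH/2 = 47.4/2 = 23.7 cm
BA = pi * 23.7^2 / 10000
   = 1764.6012 cm^2 / 10000
   = 0.1765 m^2

0.1765


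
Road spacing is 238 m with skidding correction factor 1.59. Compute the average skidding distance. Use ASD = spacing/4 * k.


Formula: ASD = (spacing / 4) * correction
Uncorrected distance = spacing / 4 = 238 / 4 = 59.5 m
ASD = 59.5 * 1.59 = 95 m

95


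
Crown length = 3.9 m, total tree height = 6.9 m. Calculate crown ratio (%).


Formula: Crown Ratio = (Crown Length / Total Height) * 100
CR = (3.9 m / 6.9 m) * 100
CR = 0.5652 * 100 = 56.5%

56.5


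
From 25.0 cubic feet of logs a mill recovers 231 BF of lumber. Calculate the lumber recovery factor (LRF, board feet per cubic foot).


Formula: LRF = Lumber Output (BF) / Log Input (ft^3)
LRF = 231 BF / 25.0 ft^3
LRF = 9.24 BF/ft^3

9.24


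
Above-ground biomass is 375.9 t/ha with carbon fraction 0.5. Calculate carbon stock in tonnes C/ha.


Formula: Carbon Stock = Biomass * Carbon Fraction
C = 375.9 t/ha * 0.5
C = 188.0 t C/ha

188.0


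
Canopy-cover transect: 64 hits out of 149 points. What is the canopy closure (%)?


Formula: Canopy closure = covered points / total points * 100
Closure = 64 / 149 * 100
Closure = 0.4295 * 100 = 43.0%

43.0


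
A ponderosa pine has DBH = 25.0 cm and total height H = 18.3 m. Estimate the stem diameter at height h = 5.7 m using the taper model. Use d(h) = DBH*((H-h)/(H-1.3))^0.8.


Taper: d(h) = DBH * ((H - h) / (H - 1.3))^0.8
Numerator = H - h = 18.3 - 5.7 = 12.6 m
Denominator = H - 1.3 = 18.3 - 1.3 = 17.0 m
Ratio = 12.6 / 17.0 = 0.74118
d = 25.0 * 0.74118^0.8 = 19.7 cm

19.7


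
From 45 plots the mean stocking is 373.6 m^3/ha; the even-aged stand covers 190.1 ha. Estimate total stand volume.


Formula: Total Volume = Mean Volume per ha * Total Area
Total Volume = 373.6 m^3/ha * 190.1 ha
Total Volume = 71021 m^3

71021


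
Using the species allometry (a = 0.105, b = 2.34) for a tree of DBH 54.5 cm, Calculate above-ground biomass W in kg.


Formula: W = a * DBH^b  (allometric power law)
DBH^b = 54.5^2.34 = 11565.5906
W = 0.105 * 11565.5906 = 1214.4 kg

1214.4


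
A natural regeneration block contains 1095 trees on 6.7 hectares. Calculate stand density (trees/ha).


Formula: Stand Density = N_trees / Area_ha
Density = 1095 trees / 6.7 ha
Density = 163 trees/ha

163


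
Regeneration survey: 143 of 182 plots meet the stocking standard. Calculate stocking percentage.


Formula: Stocking % = stocked plots / total plots * 100
Stocking = 143 / 182 * 100
Stocking = 0.7857 * 100 = 78.6%

78.6


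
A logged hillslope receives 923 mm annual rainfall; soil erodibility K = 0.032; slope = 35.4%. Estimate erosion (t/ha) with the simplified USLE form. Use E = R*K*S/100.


Formula: E = R * K * S / 100  (simplified USLE)
R * K = 923 * 0.032 = 29.536
E = 29.536 * 35.4 / 100 = 10.46 t/ha

10.46


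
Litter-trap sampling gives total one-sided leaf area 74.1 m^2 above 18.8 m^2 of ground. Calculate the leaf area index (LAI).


Formula: LAI = total leaf area / ground area  (dimensionless)
LAI = 74.1 m^2 / 18.8 m^2
LAI = 3.94

3.94


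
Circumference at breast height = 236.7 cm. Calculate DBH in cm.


Formula: DBH = C / pi
DBH = 236.7 / pi
pi = 3.14159...
DBH = 75.3 cm

75.3


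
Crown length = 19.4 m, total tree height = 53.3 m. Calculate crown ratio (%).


Formula: Crown Ratio = (Crown Length / Total Height) * 100
CR = (19.4 m / 53.3 m) * 100
CR = 0.364 * 100 = 36.4%

36.4


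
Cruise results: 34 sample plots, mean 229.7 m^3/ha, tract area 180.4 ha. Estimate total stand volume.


Formula: Total Volume = Mean Volume per ha * Total Area
Total Volume = 229.7 m^3/ha * 180.4 ha
Total Volume = 41438 m^3

41438


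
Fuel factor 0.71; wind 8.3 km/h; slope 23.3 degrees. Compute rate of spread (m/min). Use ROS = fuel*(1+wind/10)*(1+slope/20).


Formula: ROS = fuel * (1 + wind/10) * (1 + slope/20)
Wind factor = 1 + 8.3/10 = 1.83
Slope factor = 1 + 23.3/20 = 2.165
ROS = 0.71 * 1.83 * 2.165 = 2.81 m/min

2.81


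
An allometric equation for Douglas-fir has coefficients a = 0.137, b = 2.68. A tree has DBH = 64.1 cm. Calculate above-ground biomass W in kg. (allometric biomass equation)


Formula: W = a * DBH^b  (allometric power law)
DBH^b = 64.1^2.68 = 69563.1947
W = 0.137 * 69563.1947 = 9530.2 kg

9530.2


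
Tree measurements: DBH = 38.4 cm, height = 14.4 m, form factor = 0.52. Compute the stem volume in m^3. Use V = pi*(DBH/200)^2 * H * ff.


Formula: V = pi * (DBH/200)^2 * H * ff
Radius = DBH/200 = 38.4/200 = 0.192 m
Radius^2 = 0.192^2 = 0.036864 m^2
V = pi * 0.036864 * 14.4 * 0.52
V = 0.867 m^3

0.867


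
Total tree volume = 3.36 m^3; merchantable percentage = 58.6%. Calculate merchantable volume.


Formula: MV = V_total * (merchantable_pct / 100)
Merchantable fraction = 58.6% / 100 = 0.586
MV = 3.36 m^3 * 0.586 = 1.969 m^3

1.969


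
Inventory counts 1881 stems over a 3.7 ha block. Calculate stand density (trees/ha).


Formula: Stand Density = N_trees / Area_ha
Density = 1881 trees / 3.7 ha
Density = 508 trees/ha

508


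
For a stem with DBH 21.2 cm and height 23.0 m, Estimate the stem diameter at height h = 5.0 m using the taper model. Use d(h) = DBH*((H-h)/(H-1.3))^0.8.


Taper: d(h) = DBH * ((H - h) / (H - 1.3))^0.8
Numerator = H - h = 23.0 - 5.0 = 18.0 m
Denominator = H - 1.3 = 23.0 - 1.3 = 21.7 m
Ratio = 18.0 / 21.7 = 0.82949
d = 21.2 * 0.82949^0.8 = 18.3 cm

18.3


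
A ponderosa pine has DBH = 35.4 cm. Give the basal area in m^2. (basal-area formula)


Formula: BA = pi * (DBH/2)^2 / 10000  (cm^2 to m^2)
Radius = DBH/2 = 35.4/2 = 17.7 cm
BA = pi * 17.7^2 / 10000
   = 984.2296 cm^2 / 10000
   = 0.0984 m^2

0.0984


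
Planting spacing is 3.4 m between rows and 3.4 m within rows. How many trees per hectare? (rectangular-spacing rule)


Formula: TPH = 10000 m^2/ha / (spacing_x * spacing_y)
Area per tree = 3.4 m * 3.4 m = 11.56 m^2
TPH = 10000 / 11.56 = 865 trees/ha

865


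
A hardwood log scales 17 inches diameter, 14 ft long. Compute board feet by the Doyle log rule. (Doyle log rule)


Doyle: BF = (D - 4)^2 * L / 16
Adjusted diameter = 17 - 4 = 13 in
(D-4)^2 = 13^2 = 169
BF = 169 * 14 / 16 = 148 BF

148


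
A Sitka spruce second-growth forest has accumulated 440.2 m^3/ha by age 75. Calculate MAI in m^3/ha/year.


Formula: MAI = Total Volume / Stand Age
MAI = 440.2 m^3/ha / 75 years
MAI = 5.87 m^3/ha/year

5.87


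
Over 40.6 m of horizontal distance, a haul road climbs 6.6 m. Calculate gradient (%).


Formula: Gradient = rise / run * 100
Gradient = 6.6 / 40.6 * 100 = 16.3%

16.3


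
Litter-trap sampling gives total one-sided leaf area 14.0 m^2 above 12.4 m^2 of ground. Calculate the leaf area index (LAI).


Formula: LAI = total leaf area / ground area  (dimensionless)
LAI = 14.0 m^2 / 12.4 m^2
LAI = 1.13

1.13


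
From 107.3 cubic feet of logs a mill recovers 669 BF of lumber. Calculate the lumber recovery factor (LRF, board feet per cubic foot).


Formula: LRF = Lumber Output (BF) / Log Input (ft^3)
LRF = 669 BF / 107.3 ft^3
LRF = 6.23 BF/ft^3

6.23


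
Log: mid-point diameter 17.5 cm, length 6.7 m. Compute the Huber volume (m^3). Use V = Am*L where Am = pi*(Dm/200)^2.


Huber: V = Am * L,  Am = pi*(Dm/200)^2
Am = pi*(17.5/200)^2 = 0.024053 m^2
V = 0.024053*6.7 = 0.1612 m^3

0.1612


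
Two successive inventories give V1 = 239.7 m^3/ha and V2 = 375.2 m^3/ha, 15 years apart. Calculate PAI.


Formula: PAI = (V_T2 - V_T1) / (T2 - T1)
Volume increment = 375.2 - 239.7 = 135.5 m^3/ha
PAI = 135.5 / 15 = 9.03 m^3/ha/year

9.03


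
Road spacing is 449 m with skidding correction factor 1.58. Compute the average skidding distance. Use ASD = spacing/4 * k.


Formula: ASD = (spacing / 4) * correction
Uncorrected distance = spacing / 4 = 449 / 4 = 112.25 m
ASD = 112.25 * 1.58 = 177 m

177


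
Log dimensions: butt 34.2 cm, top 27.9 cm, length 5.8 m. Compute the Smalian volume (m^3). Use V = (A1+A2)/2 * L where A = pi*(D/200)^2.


Smalian: V = (A1 + A2)/2 * L,  A = pi*(D/200)^2
A1 = pi*(34.2/200)^2 = 0.091863 m^2
A2 = pi*(27.9/200)^2 = 0.061136 m^2
V = (0.091863+0.061136)/2*5.8 = 0.4437 m^3

0.4437


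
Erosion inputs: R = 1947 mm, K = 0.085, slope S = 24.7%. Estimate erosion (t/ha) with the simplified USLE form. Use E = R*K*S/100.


Formula: E = R * K * S / 100  (simplified USLE)
R * K = 1947 * 0.085 = 165.495
E = 165.495 * 24.7 / 100 = 40.88 t/ha

40.88


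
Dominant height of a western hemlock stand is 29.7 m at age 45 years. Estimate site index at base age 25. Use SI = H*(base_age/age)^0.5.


Formula: SI = H_dom * (base_age / age)^0.5
Age ratio = 25 / 45 = 0.55556
sqrt(age_ratio) = 0.74536
SI = 29.7 * 0.74536 = 22.1 m

22.1


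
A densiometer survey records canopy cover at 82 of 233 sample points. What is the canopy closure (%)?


Formula: Canopy closure = covered points / total points * 100
Closure = 82 / 233 * 100
Closure = 0.3519 * 100 = 35.2%

35.2


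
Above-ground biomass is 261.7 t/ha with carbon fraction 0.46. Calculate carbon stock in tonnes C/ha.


Formula: Carbon Stock = Biomass * Carbon Fraction
C = 261.7 t/ha * 0.46
C = 120.4 t C/ha

120.4


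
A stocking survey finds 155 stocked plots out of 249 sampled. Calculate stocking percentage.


Formula: Stocking % = stocked plots / total plots * 100
Stocking = 155 / 249 * 100
Stocking = 0.6225 * 100 = 62.2%

62.2


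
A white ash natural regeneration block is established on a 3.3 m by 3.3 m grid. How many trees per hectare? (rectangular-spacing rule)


Formula: TPH = 10000 m^2/ha / (spacing_x * spacing_y)
Area per tree = 3.3 m * 3.3 m = 10.89 m^2
TPH = 10000 / 10.89 = 918 trees/ha

918


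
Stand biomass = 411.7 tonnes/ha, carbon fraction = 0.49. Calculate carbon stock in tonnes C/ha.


Formula: Carbon Stock = Biomass * Carbon Fraction
C = 411.7 t/ha * 0.49
C = 201.7 t C/ha

201.7


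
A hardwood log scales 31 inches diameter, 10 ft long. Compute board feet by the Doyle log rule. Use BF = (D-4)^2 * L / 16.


Doyle: BF = (D - 4)^2 * L / 16
Adjusted diameter = 31 - 4 = 27 in
(D-4)^2 = 27^2 = 729
BF = 729 * 10 / 16 = 456 BF

456


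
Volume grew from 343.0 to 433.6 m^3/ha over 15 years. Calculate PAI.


Formula: PAI = (V_T2 - V_T1) / (T2 - T1)
Volume increment = 433.6 - 343.0 = 90.6 m^3/ha
PAI = 90.6 / 15 = 6.04 m^3/ha/year

6.04


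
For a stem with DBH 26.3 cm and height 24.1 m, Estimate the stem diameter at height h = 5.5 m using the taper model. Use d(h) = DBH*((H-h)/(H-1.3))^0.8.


Taper: d(h) = DBH * ((H - h) / (H - 1.3))^0.8
Numerator = H - h = 24.1 - 5.5 = 18.6 m
Denominator = H - 1.3 = 24.1 - 1.3 = 22.8 m
Ratio = 18.6 / 22.8 = 0.81579
d = 26.3 * 0.81579^0.8 = 22.3 cm

22.3


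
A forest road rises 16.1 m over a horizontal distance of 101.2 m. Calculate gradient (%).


Formula: Gradient = rise / run * 100
Gradient = 16.1 / 101.2 * 100 = 15.9%

15.9


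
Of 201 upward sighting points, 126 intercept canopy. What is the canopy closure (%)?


Formula: Canopy closure = covered points / total points * 100
Closure = 126 / 201 * 100
Closure = 0.6269 * 100 = 62.7%

62.7


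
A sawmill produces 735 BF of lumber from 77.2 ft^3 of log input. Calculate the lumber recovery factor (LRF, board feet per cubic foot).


Formula: LRF = Lumber Output (BF) / Log Input (ft^3)
LRF = 735 BF / 77.2 ft^3
LRF = 9.52 BF/ft^3

9.52


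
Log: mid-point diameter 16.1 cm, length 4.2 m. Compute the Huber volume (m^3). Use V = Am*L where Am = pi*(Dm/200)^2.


Huber: V = Am * L,  Am = pi*(Dm/200)^2
Am = pi*(16.1/200)^2 = 0.020358 m^2
V = 0.020358*4.2 = 0.0855 m^3

0.0855


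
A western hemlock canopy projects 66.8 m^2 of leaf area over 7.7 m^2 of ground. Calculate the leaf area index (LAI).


Formula: LAI = total leaf area / ground area  (dimensionless)
LAI = 66.8 m^2 / 7.7 m^2
LAI = 8.68

8.68


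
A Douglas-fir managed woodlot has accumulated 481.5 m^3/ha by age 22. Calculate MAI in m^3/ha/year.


Formula: MAI = Total Volume / Stand Age
MAI = 481.5 m^3/ha / 22 years
MAI = 21.89 m^3/ha/year

21.89


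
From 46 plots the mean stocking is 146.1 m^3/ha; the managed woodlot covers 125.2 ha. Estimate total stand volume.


Formula: Total Volume = Mean Volume per ha * Total Area
Total Volume = 146.1 m^3/ha * 125.2 ha
Total Volume = 18292 m^3

18292


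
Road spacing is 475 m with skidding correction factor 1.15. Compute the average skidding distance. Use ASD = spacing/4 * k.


Formula: ASD = (spacing / 4) * correction
Uncorrected distance = spacing / 4 = 475 / 4 = 118.75 m
ASD = 118.75 * 1.15 = 137 m

137


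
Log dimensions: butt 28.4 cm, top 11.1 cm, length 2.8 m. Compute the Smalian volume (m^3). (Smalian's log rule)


Smalian: V = (A1 + A2)/2 * L,  A = pi*(D/200)^2
A1 = pi*(28.4/200)^2 = 0.063347 m^2
A2 = pi*(11.1/200)^2 = 0.009677 m^2
V = (0.063347+0.009677)/2*2.8 = 0.1022 m^3

0.1022


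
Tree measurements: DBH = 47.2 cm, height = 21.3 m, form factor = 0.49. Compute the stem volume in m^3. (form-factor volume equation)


Formula: V = pi * (DBH/200)^2 * H * ff
Radius = DBH/200 = 47.2/200 = 0.236 m
Radius^2 = 0.236^2 = 0.055696 m^2
V = pi * 0.055696 * 21.3 * 0.49
V = 1.826 m^3

1.826


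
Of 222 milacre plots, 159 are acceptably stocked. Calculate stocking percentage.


Formula: Stocking % = stocked plots / total plots * 100
Stocking = 159 / 222 * 100
Stocking = 0.7162 * 100 = 71.6%

71.6


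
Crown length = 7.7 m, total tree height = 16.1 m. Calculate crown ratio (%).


Formula: Crown Ratio = (Crown Length / Total Height) * 100
CR = (7.7 m / 16.1 m) * 100
CR = 0.4783 * 100 = 47.8%

47.8


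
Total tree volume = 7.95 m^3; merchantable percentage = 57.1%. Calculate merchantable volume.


Formula: MV = V_total * (merchantable_pct / 100)
Merchantable fraction = 57.1% / 100 = 0.571
MV = 7.95 m^3 * 0.571 = 4.539 m^3

4.539


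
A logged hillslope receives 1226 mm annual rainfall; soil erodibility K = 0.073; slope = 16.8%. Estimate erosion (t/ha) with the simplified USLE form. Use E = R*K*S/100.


Formula: E = R * K * S / 100  (simplified USLE)
R * K = 1226 * 0.073 = 89.498
E = 89.498 * 16.8 / 100 = 15.04 t/ha

15.04


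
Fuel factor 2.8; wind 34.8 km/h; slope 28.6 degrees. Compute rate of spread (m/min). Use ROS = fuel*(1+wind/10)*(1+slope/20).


Formula: ROS = fuel * (1 + wind/10) * (1 + slope/20)
Wind factor = 1 + 34.8/10 = 4.48
Slope factor = 1 + 28.6/20 = 2.43
ROS = 2.8 * 4.48 * 2.43 = 30.48 m/min

30.48


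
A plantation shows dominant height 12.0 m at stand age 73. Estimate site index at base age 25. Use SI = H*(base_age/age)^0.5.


Formula: SI = H_dom * (base_age / age)^0.5
Age ratio = 25 / 73 = 0.34247
sqrt(age_ratio) = 0.58521
SI = 12.0 * 0.58521 = 7.0 m

7.0


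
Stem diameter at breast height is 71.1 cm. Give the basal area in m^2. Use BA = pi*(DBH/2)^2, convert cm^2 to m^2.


Formula: BA = pi * (DBH/2)^2 / 10000  (cm^2 to m^2)
Radius = DBH/2 = 71.1/2 = 35.55 cm
BA = pi * 35.55^2 / 10000
   = 3970.3526 cm^2 / 10000
   = 0.397 m^2

0.397


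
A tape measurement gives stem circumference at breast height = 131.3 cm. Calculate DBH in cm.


Formula: DBH = C / pi
DBH = 131.3 / pi
pi = 3.14159...
DBH = 41.8 cm

41.8


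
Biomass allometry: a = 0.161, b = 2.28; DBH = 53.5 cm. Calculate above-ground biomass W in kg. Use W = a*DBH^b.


Formula: W = a * DBH^b  (allometric power law)
DBH^b = 53.5^2.28 = 8722.6134
W = 0.161 * 8722.6134 = 1404.3 kg

1404.3


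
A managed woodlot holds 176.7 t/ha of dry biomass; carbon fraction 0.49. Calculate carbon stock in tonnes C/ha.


Formula: Carbon Stock = Biomass * Carbon Fraction
C = 176.7 t/ha * 0.49
C = 86.6 t C/ha

86.6


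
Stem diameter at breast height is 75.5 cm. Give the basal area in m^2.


Formula: BA = pi * (DBH/2)^2 / 10000  (cm^2 to m^2)
Radius = DBH/2 = 75.5/2 = 37.75 cm
BA = pi * 37.75^2 / 10000
   = 4476.9659 cm^2 / 10000
   = 0.4477 m^2

0.4477


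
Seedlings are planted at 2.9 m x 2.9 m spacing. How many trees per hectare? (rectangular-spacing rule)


Formula: TPH = 10000 m^2/ha / (spacing_x * spacing_y)
Area per tree = 2.9 m * 2.9 m = 8.41 m^2
TPH = 10000 / 8.41 = 1189 trees/ha

1189


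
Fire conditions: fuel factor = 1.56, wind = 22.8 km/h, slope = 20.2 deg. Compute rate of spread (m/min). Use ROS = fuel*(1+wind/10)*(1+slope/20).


Formula: ROS = fuel * (1 + wind/10) * (1 + slope/20)
Wind factor = 1 + 22.8/10 = 3.28
Slope factor = 1 + 20.2/20 = 2.01
ROS = 1.56 * 3.28 * 2.01 = 10.28 m/min

10.28


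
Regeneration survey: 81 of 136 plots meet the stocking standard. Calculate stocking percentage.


Formula: Stocking % = stocked plots / total plots * 100
Stocking = 81 / 136 * 100
Stocking = 0.5956 * 100 = 59.6%

59.6


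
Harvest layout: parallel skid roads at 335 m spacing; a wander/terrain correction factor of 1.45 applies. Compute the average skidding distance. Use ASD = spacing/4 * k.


Formula: ASD = (spacing / 4) * correction
Uncorrected distance = spacing / 4 = 335 / 4 = 83.75 m
ASD = 83.75 * 1.45 = 121 m

121


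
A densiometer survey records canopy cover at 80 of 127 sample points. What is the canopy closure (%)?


Formula: Canopy closure = covered points / total points * 100
Closure = 80 / 127 * 100
Closure = 0.6299 * 100 = 63.0%

63.0


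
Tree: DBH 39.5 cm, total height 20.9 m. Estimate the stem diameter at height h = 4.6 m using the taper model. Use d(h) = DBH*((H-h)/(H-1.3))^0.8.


Taper: d(h) = DBH * ((H - h) / (H - 1.3))^0.8
Numerator = H - h = 20.9 - 4.6 = 16.3 m
Denominator = H - 1.3 = 20.9 - 1.3 = 19.6 m
Ratio = 16.3 / 19.6 = 0.83163
d = 39.5 * 0.83163^0.8 = 34.1 cm

34.1


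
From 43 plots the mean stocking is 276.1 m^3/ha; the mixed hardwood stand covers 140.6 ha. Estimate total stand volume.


Formula: Total Volume = Mean Volume per ha * Total Area
Total Volume = 276.1 m^3/ha * 140.6 ha
Total Volume = 38820 m^3

38820


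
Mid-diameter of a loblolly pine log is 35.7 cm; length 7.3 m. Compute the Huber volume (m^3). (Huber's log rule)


Huber: V = Am * L,  Am = pi*(Dm/200)^2
Am = pi*(35.7/200)^2 = 0.100098 m^2
V = 0.100098*7.3 = 0.7307 m^3

0.7307


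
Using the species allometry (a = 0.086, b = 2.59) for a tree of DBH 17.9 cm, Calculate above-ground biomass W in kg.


Formula: W = a * DBH^b  (allometric power law)
DBH^b = 17.9^2.59 = 1757.4758
W = 0.086 * 1757.4758 = 151.1 kg

151.1


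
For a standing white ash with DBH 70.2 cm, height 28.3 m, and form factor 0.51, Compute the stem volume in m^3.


Formula: V = pi * (DBH/200)^2 * H * ff
Radius = DBH/200 = 70.2/200 = 0.351 m
Radius^2 = 0.351^2 = 0.123201 m^2
V = pi * 0.123201 * 28.3 * 0.51
V = 5.586 m^3

5.586


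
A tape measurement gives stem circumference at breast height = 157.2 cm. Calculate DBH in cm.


Formula: DBH = C / pi
DBH = 157.2 / pi
pi = 3.14159...
DBH = 50.0 cm

50.0


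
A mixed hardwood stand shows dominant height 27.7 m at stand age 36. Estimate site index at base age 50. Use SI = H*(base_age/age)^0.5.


Formula: SI = H_dom * (base_age / age)^0.5
Age ratio = 50 / 36 = 1.38889
sqrt(age_ratio) = 1.17851
SI = 27.7 * 1.17851 = 32.6 m

32.6


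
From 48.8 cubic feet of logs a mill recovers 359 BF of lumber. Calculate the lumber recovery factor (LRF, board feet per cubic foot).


Formula: LRF = Lumber Output (BF) / Log Input (ft^3)
LRF = 359 BF / 48.8 ft^3
LRF = 7.36 BF/ft^3

7.36


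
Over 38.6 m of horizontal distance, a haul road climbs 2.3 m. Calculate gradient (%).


Formula: Gradient = rise / run * 100
Gradient = 2.3 / 38.6 * 100 = 6.0%

6.0


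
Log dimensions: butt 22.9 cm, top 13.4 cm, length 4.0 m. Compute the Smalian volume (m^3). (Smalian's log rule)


Smalian: V = (A1 + A2)/2 * L,  A = pi*(D/200)^2
A1 = pi*(22.9/200)^2 = 0.041187 m^2
A2 = pi*(13.4/200)^2 = 0.014103 m^2
V = (0.041187+0.014103)/2*4.0 = 0.1106 m^3

0.1106


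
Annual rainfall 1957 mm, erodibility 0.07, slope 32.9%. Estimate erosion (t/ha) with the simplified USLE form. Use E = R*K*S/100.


Formula: E = R * K * S / 100  (simplified USLE)
R * K = 1957 * 0.07 = 136.99
E = 136.99 * 32.9 / 100 = 45.07 t/ha

45.07


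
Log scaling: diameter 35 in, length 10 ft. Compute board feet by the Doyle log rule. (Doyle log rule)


Doyle: BF = (D - 4)^2 * L / 16
Adjusted diameter = 35 - 4 = 31 in
(D-4)^2 = 31^2 = 961
BF = 961 * 10 / 16 = 601 BF

601


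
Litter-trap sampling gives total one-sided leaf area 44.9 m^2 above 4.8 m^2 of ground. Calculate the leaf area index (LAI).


Formula: LAI = total leaf area / ground area  (dimensionless)
LAI = 44.9 m^2 / 4.8 m^2
LAI = 9.35

9.35


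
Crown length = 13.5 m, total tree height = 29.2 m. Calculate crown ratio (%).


Formula: Crown Ratio = (Crown Length / Total Height) * 100
CR = (13.5 m / 29.2 m) * 100
CR = 0.4623 * 100 = 46.2%

46.2


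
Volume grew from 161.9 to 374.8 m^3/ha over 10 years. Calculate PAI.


Formula: PAI = (V_T2 - V_T1) / (T2 - T1)
Volume increment = 374.8 - 161.9 = 212.9 m^3/ha
PAI = 212.9 / 10 = 21.29 m^3/ha/year

21.29


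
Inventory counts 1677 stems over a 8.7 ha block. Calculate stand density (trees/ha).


Formula: Stand Density = N_trees / Area_ha
Density = 1677 trees / 8.7 ha
Density = 193 trees/ha

193


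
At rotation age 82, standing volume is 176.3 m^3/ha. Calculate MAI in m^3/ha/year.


Formula: MAI = Total Volume / Stand Age
MAI = 176.3 m^3/ha / 82 years
MAI = 2.15 m^3/ha/year

2.15


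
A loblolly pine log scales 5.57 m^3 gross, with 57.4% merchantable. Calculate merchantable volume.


Formula: MV = V_total * (merchantable_pct / 100)
Merchantable fraction = 57.4% / 100 = 0.574
MV = 5.57 m^3 * 0.574 = 3.197 m^3

3.197


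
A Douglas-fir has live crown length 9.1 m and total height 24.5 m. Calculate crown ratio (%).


Formula: Crown Ratio = (Crown Length / Total Height) * 100
CR = (9.1 m / 24.5 m) * 100
CR = 0.3714 * 100 = 37.1%

37.1


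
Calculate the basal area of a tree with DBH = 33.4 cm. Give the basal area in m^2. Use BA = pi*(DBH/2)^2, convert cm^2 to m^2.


Formula: BA = pi * (DBH/2)^2 / 10000  (cm^2 to m^2)
Radius = DBH/2 = 33.4/2 = 16.7 cm
BA = pi * 16.7^2 / 10000
   = 876.1588 cm^2 / 10000
   = 0.0876 m^2

0.0876


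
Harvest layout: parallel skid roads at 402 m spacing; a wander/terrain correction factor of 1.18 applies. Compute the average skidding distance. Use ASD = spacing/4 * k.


Formula: ASD = (spacing / 4) * correction
Uncorrected distance = spacing / 4 = 402 / 4 = 100.5 m
ASD = 100.5 * 1.18 = 119 m

119


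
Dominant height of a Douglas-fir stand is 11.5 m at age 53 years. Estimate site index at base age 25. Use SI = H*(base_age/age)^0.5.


Formula: SI = H_dom * (base_age / age)^0.5
Age ratio = 25 / 53 = 0.4717
sqrt(age_ratio) = 0.6868
SI = 11.5 * 0.6868 = 7.9 m

7.9


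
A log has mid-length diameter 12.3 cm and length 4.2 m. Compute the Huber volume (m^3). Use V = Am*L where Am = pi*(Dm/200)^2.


Huber: V = Am * L,  Am = pi*(Dm/200)^2
Am = pi*(12.3/200)^2 = 0.011882 m^2
V = 0.011882*4.2 = 0.0499 m^3

0.0499


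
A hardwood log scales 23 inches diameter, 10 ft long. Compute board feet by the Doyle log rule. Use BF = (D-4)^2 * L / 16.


Doyle: BF = (D - 4)^2 * L / 16
Adjusted diameter = 23 - 4 = 19 in
(D-4)^2 = 19^2 = 361
BF = 361 * 10 / 16 = 226 BF

226


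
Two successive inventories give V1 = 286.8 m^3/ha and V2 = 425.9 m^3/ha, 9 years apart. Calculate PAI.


Formula: PAI = (V_T2 - V_T1) / (T2 - T1)
Volume increment = 425.9 - 286.8 = 139.1 m^3/ha
PAI = 139.1 / 9 = 15.46 m^3/ha/year

15.46


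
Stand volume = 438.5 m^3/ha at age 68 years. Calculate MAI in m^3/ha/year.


Formula: MAI = Total Volume / Stand Age
MAI = 438.5 m^3/ha / 68 years
MAI = 6.45 m^3/ha/year

6.45


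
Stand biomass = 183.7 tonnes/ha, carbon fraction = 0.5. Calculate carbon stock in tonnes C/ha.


Formula: Carbon Stock = Biomass * Carbon Fraction
C = 183.7 t/ha * 0.5
C = 91.9 t C/ha

91.9


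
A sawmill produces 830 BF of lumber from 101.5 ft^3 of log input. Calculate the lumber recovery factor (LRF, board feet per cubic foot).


Formula: LRF = Lumber Output (BF) / Log Input (ft^3)
LRF = 830 BF / 101.5 ft^3
LRF = 8.18 BF/ft^3

8.18


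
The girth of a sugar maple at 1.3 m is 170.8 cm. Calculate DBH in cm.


Formula: DBH = C / pi
DBH = 170.8 / pi
pi = 3.14159...
DBH = 54.4 cm

54.4


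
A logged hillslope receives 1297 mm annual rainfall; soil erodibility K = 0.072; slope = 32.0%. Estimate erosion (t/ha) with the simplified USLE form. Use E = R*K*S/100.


Formula: E = R * K * S / 100  (simplified USLE)
R * K = 1297 * 0.072 = 93.384
E = 93.384 * 32.0 / 100 = 29.88 t/ha

29.88


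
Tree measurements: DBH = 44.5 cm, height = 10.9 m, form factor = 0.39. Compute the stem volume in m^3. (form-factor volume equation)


Formula: V = pi * (DBH/200)^2 * H * ff
Radius = DBH/200 = 44.5/200 = 0.2225 m
Radius^2 = 0.2225^2 = 0.04950625 m^2
V = pi * 0.04950625 * 10.9 * 0.39
V = 0.661 m^3

0.661


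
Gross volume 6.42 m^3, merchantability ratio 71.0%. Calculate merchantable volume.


Formula: MV = V_total * (merchantable_pct / 100)
Merchantable fraction = 71.0% / 100 = 0.71
MV = 6.42 m^3 * 0.71 = 4.558 m^3

4.558


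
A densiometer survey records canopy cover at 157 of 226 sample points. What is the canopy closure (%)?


Formula: Canopy closure = covered points / total points * 100
Closure = 157 / 226 * 100
Closure = 0.6947 * 100 = 69.5%

69.5


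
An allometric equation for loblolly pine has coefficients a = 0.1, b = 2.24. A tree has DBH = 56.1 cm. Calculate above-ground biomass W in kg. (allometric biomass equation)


Formula: W = a * DBH^b  (allometric power law)
DBH^b = 56.1^2.24 = 8273.2626
W = 0.1 * 8273.2626 = 827.3 kg

827.3


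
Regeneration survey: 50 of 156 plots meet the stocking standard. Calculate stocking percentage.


Formula: Stocking % = stocked plots / total plots * 100
Stocking = 50 / 156 * 100
Stocking = 0.3205 * 100 = 32.1%

32.1
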